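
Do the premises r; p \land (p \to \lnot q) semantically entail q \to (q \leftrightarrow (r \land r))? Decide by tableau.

Yes

Initial set: {r; (p \land (p \to \lnot q)); \lnot (q \to (q \leftrightarrow (r \land r)))}.
(p \land (p \to \lnot q)): α-rule — add p, (p \to \lnot q).
\lnot (q \to (q \leftrightarrow (r \land r))): α-rule — add q, \lnot (q \leftrightarrow (r \land r)).
(p \to \lnot q): β-rule — branch into \lnot p  //  \lnot q.
  branch 1 (add \lnot p):
    × closes — contains both p and \lnot p.
  branch 2 (add \lnot q):
    × closes — contains both q and \lnot q.
All 2 branches close.
Every branch closed, so the premises entail the conclusion.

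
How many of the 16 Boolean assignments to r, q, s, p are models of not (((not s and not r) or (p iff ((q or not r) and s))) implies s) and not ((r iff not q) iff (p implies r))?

3

Initial set: {T (not (((not s and not r) or (p iff ((q or not r) and s))) implies s) and not ((r iff not q) iff (p implies r)))}.
T (not (((not s and not r) or (p iff ((q or not r) and s))) implies s) and not ((r iff not q) iff (p implies r))): α-rule — add T not (((not s and not r) or (p iff ((q or not r) and s))) implies s), T not ((r iff not q) iff (p implies r)).
T not (((not s and not r) or (p iff ((q or not r) and s))) implies s): α-rule — add T ((not s and not r) or (p iff ((q or not r) and s))), F s.
T not ((r iff not q) iff (p implies r)): β-rule — branch into T (r iff not q), F (p implies r)  //  F (r iff not q), T (p implies r).
  branch 1 (add T (r iff not q), F (p implies r)):
    F (p implies r): α-rule — add T p, F r.
    T ((not s and not r) or (p iff ((q or not r) and s))): β-rule — branch into T (not s and not r)  //  T (p iff ((q or not r) and s)).
      branch 1.1 (add T (not s and not r)):
        T (not s and not r): α-rule — add T not s, T not r.
        T (r iff not q): β-rule — branch into T r, T not q  //  F r, F not q.
          branch 1.1.1 (add T r, T not q):
            × closes — contains both r and not r.
          branch 1.1.2 (add F r, F not q):
            ○ open, literals {p=true, q=true, r=false, s=false}.
      branch 1.2 (add T (p iff ((q or not r) and s))):
        T (r iff not q): β-rule — branch into T r, T not q  //  F r, F not q.
          branch 1.2.1 (add T r, T not q):
            × closes — contains both r and not r.
          branch 1.2.2 (add F r, F not q):
            T (p iff ((q or not r) and s)): β-rule — branch into T p, T ((q or not r) and s)  //  F p, F ((q or not r) and s).
              branch 1.2.2.1 (add T p, T ((q or not r) and s)):
                T ((q or not r) and s): α-rule — add T (q or not r), T s.
                × closes — contains both s and not s.
              branch 1.2.2.2 (add F p, F ((q or not r) and s)):
                × closes — contains both p and not p.
  branch 2 (add F (r iff not q), T (p implies r)):
    T ((not s and not r) or (p iff ((q or not r) and s))): β-rule — branch into T (not s and not r)  //  T (p iff ((q or not r) and s)).
      branch 2.1 (add T (not s and not r)):
        T (not s and not r): α-rule — add T not s, T not r.
        F (r iff not q): β-rule — branch into T r, F not q  //  F r, T not q.
          branch 2.1.1 (add T r, F not q):
            × closes — contains both r and not r.
          branch 2.1.2 (add F r, T not q):
            T (p implies r): β-rule — branch into F p  //  T r.
              branch 2.1.2.1 (add F p):
                ○ open, literals {p=false, q=false, r=false, s=false}.
              branch 2.1.2.2 (add T r):
                × closes — contains both r and not r.
      branch 2.2 (add T (p iff ((q or not r) and s))):
        F (r iff not q): β-rule — branch into T r, F not q  //  F r, T not q.
          branch 2.2.1 (add T r, F not q):
            T (p implies r): β-rule — branch into F p  //  T r.
              branch 2.2.1.1 (add F p):
                T (p iff ((q or not r) and s)): β-rule — branch into T p, T ((q or not r) and s)  //  F p, F ((q or not r) and s).
                  branch 2.2.1.1.1 (add T p, T ((q or not r) and s)):
                    × closes — contains both p and not p.
                  branch 2.2.1.1.2 (add F p, F ((q or not r) and s)):
                    F ((q or not r) and s): β-rule — branch into F (q or not r)  //  F s.
                      branch 2.2.1.1.2.1 (add F (q or not r)):
                        F (q or not r): α-rule — add F q, F not r.
                        × closes — contains both q and not q.
                      branch 2.2.1.1.2.2 (add F s):
                        ○ open, literals {p=false, q=true, r=true, s=false}.
              branch 2.2.1.2 (add T r):
                T (p iff ((q or not r) and s)): β-rule — branch into T p, T ((q or not r) and s)  //  F p, F ((q or not r) and s).
                  branch 2.2.1.2.1 (add T p, T ((q or not r) and s)):
                    T ((q or not r) and s): α-rule — add T (q or not r), T s.
                    × closes — contains both s and not s.
                  branch 2.2.1.2.2 (add F p, F ((q or not r) and s)):
                    F ((q or not r) and s): β-rule — branch into F (q or not r)  //  F s.
                      branch 2.2.1.2.2.1 (add F (q or not r)):
                        F (q or not r): α-rule — add F q, F not r.
                        × closes — contains both q and not q.
                      branch 2.2.1.2.2.2 (add F s):
                        ○ open, literals {p=false, q=true, r=true, s=false}.
          branch 2.2.2 (add F r, T not q):
            T (p implies r): β-rule — branch into F p  //  T r.
              branch 2.2.2.1 (add F p):
                T (p iff ((q or not r) and s)): β-rule — branch into T p, T ((q or not r) and s)  //  F p, F ((q or not r) and s).
                  branch 2.2.2.1.1 (add T p, T ((q or not r) and s)):
                    × closes — contains both p and not p.
                  branch 2.2.2.1.2 (add F p, F ((q or not r) and s)):
                    F ((q or not r) and s): β-rule — branch into F (q or not r)  //  F s.
                      branch 2.2.2.1.2.1 (add F (q or not r)):
                        F (q or not r): α-rule — add F q, F not r.
                        × closes — contains both r and not r.
                      branch 2.2.2.1.2.2 (add F s):
                        ○ open, literals {p=false, q=false, r=false, s=false}.
              branch 2.2.2.2 (add T r):
                × closes — contains both r and not r.
13 branches closed, 5 open.
Each open branch fixes some atoms; the unmentioned ones are free. Counting distinct full assignments: branch {p=true, q=true, r=false, s=false} (none free) contributes 1 new; branch {p=false, q=false, r=false, s=false} (none free) contributes 1 new; branch {p=false, q=true, r=true, s=false} (none free) contributes 1 new; branch {p=false, q=true, r=true, s=false} (none free) contributes 0 new; branch {p=false, q=false, r=false, s=false} (none free) contributes 0 new. Total: 3.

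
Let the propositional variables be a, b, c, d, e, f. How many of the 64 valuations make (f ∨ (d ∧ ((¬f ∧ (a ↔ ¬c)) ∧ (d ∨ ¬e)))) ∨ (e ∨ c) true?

58

Initial set: {((f ∨ (d ∧ ((¬f ∧ (a ↔ ¬c)) ∧ (d ∨ ¬e)))) ∨ (e ∨ c))}.
((f ∨ (d ∧ ((¬f ∧ (a ↔ ¬c)) ∧ (d ∨ ¬e)))) ∨ (e ∨ c)): β-rule — branch into (f ∨ (d ∧ ((¬f ∧ (a ↔ ¬c)) ∧ (d ∨ ¬e))))  //  (e ∨ c).
  branch 1 (add (f ∨ (d ∧ ((¬f ∧ (a ↔ ¬c)) ∧ (d ∨ ¬e))))):
    (f ∨ (d ∧ ((¬f ∧ (a ↔ ¬c)) ∧ (d ∨ ¬e)))): β-rule — branch into f  //  (d ∧ ((¬f ∧ (a ↔ ¬c)) ∧ (d ∨ ¬e))).
      branch 1.1 (add f):
        ○ open, literals {f=T}.
      branch 1.2 (add (d ∧ ((¬f ∧ (a ↔ ¬c)) ∧ (d ∨ ¬e)))):
        (d ∧ ((¬f ∧ (a ↔ ¬c)) ∧ (d ∨ ¬e))): α-rule — add d, ((¬f ∧ (a ↔ ¬c)) ∧ (d ∨ ¬e)).
        ((¬f ∧ (a ↔ ¬c)) ∧ (d ∨ ¬e)): α-rule — add (¬f ∧ (a ↔ ¬c)), (d ∨ ¬e).
        (¬f ∧ (a ↔ ¬c)): α-rule — add ¬f, (a ↔ ¬c).
        (d ∨ ¬e): β-rule — branch into d  //  ¬e.
          branch 1.2.1 (add d):
            (a ↔ ¬c): β-rule — branch into a, ¬c  //  ¬a, ¬¬c.
              branch 1.2.1.1 (add a, ¬c):
                ○ open, literals {a=T, c=F, d=T, f=F}.
              branch 1.2.1.2 (add ¬a, ¬¬c):
                ○ open, literals {a=F, c=T, d=T, f=F}.
          branch 1.2.2 (add ¬e):
            (a ↔ ¬c): β-rule — branch into a, ¬c  //  ¬a, ¬¬c.
              branch 1.2.2.1 (add a, ¬c):
                ○ open, literals {a=T, c=F, d=T, e=F, f=F}.
              branch 1.2.2.2 (add ¬a, ¬¬c):
                ○ open, literals {a=F, c=T, d=T, e=F, f=F}.
  branch 2 (add (e ∨ c)):
    (e ∨ c): β-rule — branch into e  //  c.
      branch 2.1 (add e):
        ○ open, literals {e=T}.
      branch 2.2 (add c):
        ○ open, literals {c=T}.
0 branches closed, 7 open.
Each open branch fixes some atoms; the unmentioned ones are free. Counting distinct full assignments: branch {f=T} (a, b, c, d, e) contributes 32 new; branch {a=T, c=F, d=T, f=F} (b, e) contributes 4 new; branch {a=F, c=T, d=T, f=F} (b, e) contributes 4 new; branch {a=T, c=F, d=T, e=F, f=F} (b) contributes 0 new; branch {a=F, c=T, d=T, e=F, f=F} (b) contributes 0 new; branch {e=T} (a, b, c, d, f) contributes 12 new; branch {c=T} (a, b, d, e, f) contributes 6 new. Total: 58.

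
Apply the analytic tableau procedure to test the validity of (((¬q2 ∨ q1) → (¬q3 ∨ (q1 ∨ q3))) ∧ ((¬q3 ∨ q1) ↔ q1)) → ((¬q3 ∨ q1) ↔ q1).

Assume the negation and expand:
Initial set: {F ((((¬q2 ∨ q1) → (¬q3 ∨ (q1 ∨ q3))) ∧ ((¬q3 ∨ q1) ↔ q1)) → ((¬q3 ∨ q1) ↔ q1))}.
F ((((¬q2 ∨ q1) → (¬q3 ∨ (q1 ∨ q3))) ∧ ((¬q3 ∨ q1) ↔ q1)) → ((¬q3 ∨ q1) ↔ q1)): α-rule — add T (((¬q2 ∨ q1) → (¬q3 ∨ (q1 ∨ q3))) ∧ ((¬q3 ∨ q1) ↔ q1)), F ((¬q3 ∨ q1) ↔ q1).
T (((¬q2 ∨ q1) → (¬q3 ∨ (q1 ∨ q3))) ∧ ((¬q3 ∨ q1) ↔ q1)): α-rule — add T ((¬q2 ∨ q1) → (¬q3 ∨ (q1 ∨ q3))), T ((¬q3 ∨ q1) ↔ q1).
F ((¬q3 ∨ q1) ↔ q1): β-rule — branch into T (¬q3 ∨ q1), F q1  //  F (¬q3 ∨ q1), T q1.
  branch 1 (add T (¬q3 ∨ q1), F q1):
    T ((¬q2 ∨ q1) → (¬q3 ∨ (q1 ∨ q3))): β-rule — branch into F (¬q2 ∨ q1)  //  T (¬q3 ∨ (q1 ∨ q3)).
      branch 1.1 (add F (¬q2 ∨ q1)):
        F (¬q2 ∨ q1): α-rule — add F ¬q2, F q1.
        T ((¬q3 ∨ q1) ↔ q1): β-rule — branch into T (¬q3 ∨ q1), T q1  //  F (¬q3 ∨ q1), F q1.
          branch 1.1.1 (add T (¬q3 ∨ q1), T q1):
            × closes — contains both q1 and ¬q1.
          branch 1.1.2 (add F (¬q3 ∨ q1), F q1):
            F (¬q3 ∨ q1): α-rule — add F ¬q3, F q1.
            T (¬q3 ∨ q1): β-rule — branch into T ¬q3  //  T q1.
              branch 1.1.2.1 (add T ¬q3):
                × closes — contains both q3 and ¬q3.
              branch 1.1.2.2 (add T q1):
                × closes — contains both q1 and ¬q1.
      branch 1.2 (add T (¬q3 ∨ (q1 ∨ q3))):
        T ((¬q3 ∨ q1) ↔ q1): β-rule — branch into T (¬q3 ∨ q1), T q1  //  F (¬q3 ∨ q1), F q1.
          branch 1.2.1 (add T (¬q3 ∨ q1), T q1):
            × closes — contains both q1 and ¬q1.
          branch 1.2.2 (add F (¬q3 ∨ q1), F q1):
            F (¬q3 ∨ q1): α-rule — add F ¬q3, F q1.
            T (¬q3 ∨ q1): β-rule — branch into T ¬q3  //  T q1.
              branch 1.2.2.1 (add T ¬q3):
                × closes — contains both q3 and ¬q3.
              branch 1.2.2.2 (add T q1):
                × closes — contains both q1 and ¬q1.
  branch 2 (add F (¬q3 ∨ q1), T q1):
    F (¬q3 ∨ q1): α-rule — add F ¬q3, F q1.
    × closes — contains both q1 and ¬q1.
All 7 branches close.
Every branch closed, so the negation is unsatisfiable and the formula is valid.

Valid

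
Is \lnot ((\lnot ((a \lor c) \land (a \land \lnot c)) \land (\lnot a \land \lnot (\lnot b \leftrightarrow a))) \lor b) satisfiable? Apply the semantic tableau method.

Satisfiable

Initial set: {\lnot ((\lnot ((a \lor c) \land (a \land \lnot c)) \land (\lnot a \land \lnot (\lnot b \leftrightarrow a))) \lor b)}.
\lnot ((\lnot ((a \lor c) \land (a \land \lnot c)) \land (\lnot a \land \lnot (\lnot b \leftrightarrow a))) \lor b): α-rule — add \lnot (\lnot ((a \lor c) \land (a \land \lnot c)) \land (\lnot a \land \lnot (\lnot b \leftrightarrow a))), \lnot b.
\lnot (\lnot ((a \lor c) \land (a \land \lnot c)) \land (\lnot a \land \lnot (\lnot b \leftrightarrow a))): β-rule — branch into \lnot \lnot ((a \lor c) \land (a \land \lnot c))  //  \lnot (\lnot a \land \lnot (\lnot b \leftrightarrow a)).
  branch 1 (add \lnot \lnot ((a \lor c) \land (a \land \lnot c))):
    \lnot \lnot ((a \lor c) \land (a \land \lnot c)): α-rule — add (a \lor c), (a \land \lnot c).
    (a \land \lnot c): α-rule — add a, \lnot c.
    (a \lor c): β-rule — branch into a  //  c.
      branch 1.1 (add a):
        ○ open, literals {a=1, b=0, c=0}.
      branch 1.2 (add c):
        × closes — contains both c and \lnot c.
  branch 2 (add \lnot (\lnot a \land \lnot (\lnot b \leftrightarrow a))):
    \lnot (\lnot a \land \lnot (\lnot b \leftrightarrow a)): β-rule — branch into \lnot \lnot a  //  \lnot \lnot (\lnot b \leftrightarrow a).
      branch 2.1 (add \lnot \lnot a):
        ○ open, literals {a=1, b=0}.
      branch 2.2 (add \lnot \lnot (\lnot b \leftrightarrow a)):
        \lnot \lnot (\lnot b \leftrightarrow a): β-rule — branch into \lnot b, a  //  \lnot \lnot b, \lnot a.
          branch 2.2.1 (add \lnot b, a):
            ○ open, literals {a=1, b=0}.
          branch 2.2.2 (add \lnot \lnot b, \lnot a):
            × closes — contains both b and \lnot b.
2 branches closed, 3 open.
An open branch gives a satisfying assignment: a=1, b=0, c=0.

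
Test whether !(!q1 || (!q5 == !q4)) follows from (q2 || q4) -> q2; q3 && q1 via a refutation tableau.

Initial set: {T ((q2 || q4) -> q2); T (q3 && q1); F !(!q1 || (!q5 == !q4))}.
T (q3 && q1): α-rule — add T q3, T q1.
T ((q2 || q4) -> q2): β-rule — branch into F (q2 || q4)  //  T q2.
  branch 1 (add F (q2 || q4)):
    F (q2 || q4): α-rule — add F q2, F q4.
    F !(!q1 || (!q5 == !q4)): β-rule — branch into T !q1  //  T (!q5 == !q4).
      branch 1.1 (add T !q1):
        × closes — contains both q1 and !q1.
      branch 1.2 (add T (!q5 == !q4)):
        T (!q5 == !q4): β-rule — branch into T !q5, T !q4  //  F !q5, F !q4.
          branch 1.2.1 (add T !q5, T !q4):
            ○ open, literals {q1=T, q2=F, q3=T, q4=F, q5=F}.
          branch 1.2.2 (add F !q5, F !q4):
            × closes — contains both q4 and !q4.
  branch 2 (add T q2):
    F !(!q1 || (!q5 == !q4)): β-rule — branch into T !q1  //  T (!q5 == !q4).
      branch 2.1 (add T !q1):
        × closes — contains both q1 and !q1.
      branch 2.2 (add T (!q5 == !q4)):
        T (!q5 == !q4): β-rule — branch into T !q5, T !q4  //  F !q5, F !q4.
          branch 2.2.1 (add T !q5, T !q4):
            ○ open, literals {q1=T, q2=T, q3=T, q4=F, q5=F}.
          branch 2.2.2 (add F !q5, F !q4):
            ○ open, literals {q1=T, q2=T, q3=T, q4=T, q5=T}.
3 branches closed, 3 open.
An open branch gives a countermodel: q1=T, q2=F, q3=T, q4=F, q5=F (unmentioned atoms arbitrary); the premises hold there but the conclusion fails.

No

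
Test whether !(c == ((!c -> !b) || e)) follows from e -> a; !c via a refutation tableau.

No

Initial set: {T (e -> a); T !c; F !(c == ((!c -> !b) || e))}.
T (e -> a): β-rule — branch into F e  //  T a.
  branch 1 (add F e):
    F !(c == ((!c -> !b) || e)): β-rule — branch into T c, T ((!c -> !b) || e)  //  F c, F ((!c -> !b) || e).
      branch 1.1 (add T c, T ((!c -> !b) || e)):
        × closes — contains both c and !c.
      branch 1.2 (add F c, F ((!c -> !b) || e)):
        F ((!c -> !b) || e): α-rule — add F (!c -> !b), F e.
        F (!c -> !b): α-rule — add T !c, F !b.
        ○ open, literals {b=T, c=F, e=F}.
  branch 2 (add T a):
    F !(c == ((!c -> !b) || e)): β-rule — branch into T c, T ((!c -> !b) || e)  //  F c, F ((!c -> !b) || e).
      branch 2.1 (add T c, T ((!c -> !b) || e)):
        × closes — contains both c and !c.
      branch 2.2 (add F c, F ((!c -> !b) || e)):
        F ((!c -> !b) || e): α-rule — add F (!c -> !b), F e.
        F (!c -> !b): α-rule — add T !c, F !b.
        ○ open, literals {a=T, b=T, c=F, e=F}.
2 branches closed, 2 open.
An open branch gives a countermodel: b=T, c=F, e=F (unmentioned atoms arbitrary); the premises hold there but the conclusion fails.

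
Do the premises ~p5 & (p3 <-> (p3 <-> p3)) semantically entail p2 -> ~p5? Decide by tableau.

Initial set: {T (~p5 & (p3 <-> (p3 <-> p3))); F (p2 -> ~p5)}.
T (~p5 & (p3 <-> (p3 <-> p3))): α-rule — add T ~p5, T (p3 <-> (p3 <-> p3)).
F (p2 -> ~p5): α-rule — add T p2, F ~p5.
× closes — contains both p5 and ~p5.
All 1 branch closes.
Every branch closed, so the premises entail the conclusion.

Yes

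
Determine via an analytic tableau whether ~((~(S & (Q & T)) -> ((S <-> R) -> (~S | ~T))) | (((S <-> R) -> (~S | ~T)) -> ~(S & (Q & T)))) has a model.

Unsatisfiable

Initial set: {~((~(S & (Q & T)) -> ((S <-> R) -> (~S | ~T))) | (((S <-> R) -> (~S | ~T)) -> ~(S & (Q & T))))}.
~((~(S & (Q & T)) -> ((S <-> R) -> (~S | ~T))) | (((S <-> R) -> (~S | ~T)) -> ~(S & (Q & T)))): α-rule — add ~(~(S & (Q & T)) -> ((S <-> R) -> (~S | ~T))), ~(((S <-> R) -> (~S | ~T)) -> ~(S & (Q & T))).
~(~(S & (Q & T)) -> ((S <-> R) -> (~S | ~T))): α-rule — add ~(S & (Q & T)), ~((S <-> R) -> (~S | ~T)).
~(((S <-> R) -> (~S | ~T)) -> ~(S & (Q & T))): α-rule — add ((S <-> R) -> (~S | ~T)), ~~(S & (Q & T)).
~((S <-> R) -> (~S | ~T)): α-rule — add (S <-> R), ~(~S | ~T).
~~(S & (Q & T)): α-rule — add S, (Q & T).
~(~S | ~T): α-rule — add ~~S, ~~T.
(Q & T): α-rule — add Q, T.
~(S & (Q & T)): β-rule — branch into ~S  //  ~(Q & T).
  branch 1 (add ~S):
    × closes — contains both S and ~S.
  branch 2 (add ~(Q & T)):
    ((S <-> R) -> (~S | ~T)): β-rule — branch into ~(S <-> R)  //  (~S | ~T).
      branch 2.1 (add ~(S <-> R)):
        (S <-> R): β-rule — branch into S, R  //  ~S, ~R.
          branch 2.1.1 (add S, R):
            ~(Q & T): β-rule — branch into ~Q  //  ~T.
              branch 2.1.1.1 (add ~Q):
                × closes — contains both Q and ~Q.
              branch 2.1.1.2 (add ~T):
                × closes — contains both T and ~T.
          branch 2.1.2 (add ~S, ~R):
            × closes — contains both S and ~S.
      branch 2.2 (add (~S | ~T)):
        (S <-> R): β-rule — branch into S, R  //  ~S, ~R.
          branch 2.2.1 (add S, R):
            ~(Q & T): β-rule — branch into ~Q  //  ~T.
              branch 2.2.1.1 (add ~Q):
                × closes — contains both Q and ~Q.
              branch 2.2.1.2 (add ~T):
                × closes — contains both T and ~T.
          branch 2.2.2 (add ~S, ~R):
            × closes — contains both S and ~S.
All 7 branches close.
Every branch closed; the formula is unsatisfiable.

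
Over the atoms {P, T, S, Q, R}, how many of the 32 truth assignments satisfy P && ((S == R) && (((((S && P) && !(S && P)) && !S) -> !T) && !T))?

4

Initial set: {(P && ((S == R) && (((((S && P) && !(S && P)) && !S) -> !T) && !T)))}.
(P && ((S == R) && (((((S && P) && !(S && P)) && !S) -> !T) && !T))): α-rule — add P, ((S == R) && (((((S && P) && !(S && P)) && !S) -> !T) && !T)).
((S == R) && (((((S && P) && !(S && P)) && !S) -> !T) && !T)): α-rule — add (S == R), (((((S && P) && !(S && P)) && !S) -> !T) && !T).
(((((S && P) && !(S && P)) && !S) -> !T) && !T): α-rule — add ((((S && P) && !(S && P)) && !S) -> !T), !T.
(S == R): β-rule — branch into S, R  //  !S, !R.
  branch 1 (add S, R):
    ((((S && P) && !(S && P)) && !S) -> !T): β-rule — branch into !(((S && P) && !(S && P)) && !S)  //  !T.
      branch 1.1 (add !(((S && P) && !(S && P)) && !S)):
        !(((S && P) && !(S && P)) && !S): β-rule — branch into !((S && P) && !(S && P))  //  !!S.
          branch 1.1.1 (add !((S && P) && !(S && P))):
            !((S && P) && !(S && P)): β-rule — branch into !(S && P)  //  !!(S && P).
              branch 1.1.1.1 (add !(S && P)):
                !(S && P): β-rule — branch into !S  //  !P.
                  branch 1.1.1.1.1 (add !S):
                    × closes — contains both S and !S.
                  branch 1.1.1.1.2 (add !P):
                    × closes — contains both P and !P.
              branch 1.1.1.2 (add !!(S && P)):
                !!(S && P): α-rule — add S, P.
                ○ open, literals {P=T, R=T, S=T, T=F}.
          branch 1.1.2 (add !!S):
            ○ open, literals {P=T, R=T, S=T, T=F}.
      branch 1.2 (add !T):
        ○ open, literals {P=T, R=T, S=T, T=F}.
  branch 2 (add !S, !R):
    ((((S && P) && !(S && P)) && !S) -> !T): β-rule — branch into !(((S && P) && !(S && P)) && !S)  //  !T.
      branch 2.1 (add !(((S && P) && !(S && P)) && !S)):
        !(((S && P) && !(S && P)) && !S): β-rule — branch into !((S && P) && !(S && P))  //  !!S.
          branch 2.1.1 (add !((S && P) && !(S && P))):
            !((S && P) && !(S && P)): β-rule — branch into !(S && P)  //  !!(S && P).
              branch 2.1.1.1 (add !(S && P)):
                !(S && P): β-rule — branch into !S  //  !P.
                  branch 2.1.1.1.1 (add !S):
                    ○ open, literals {P=T, R=F, S=F, T=F}.
                  branch 2.1.1.1.2 (add !P):
                    × closes — contains both P and !P.
              branch 2.1.1.2 (add !!(S && P)):
                !!(S && P): α-rule — add S, P.
                × closes — contains both S and !S.
          branch 2.1.2 (add !!S):
            × closes — contains both S and !S.
      branch 2.2 (add !T):
        ○ open, literals {P=T, R=F, S=F, T=F}.
5 branches closed, 5 open.
Each open branch fixes some atoms; the unmentioned ones are free. Counting distinct full assignments: branch {P=T, R=T, S=T, T=F} (Q) contributes 2 new; branch {P=T, R=T, S=T, T=F} (Q) contributes 0 new; branch {P=T, R=T, S=T, T=F} (Q) contributes 0 new; branch {P=T, R=F, S=F, T=F} (Q) contributes 2 new; branch {P=T, R=F, S=F, T=F} (Q) contributes 0 new. Total: 4.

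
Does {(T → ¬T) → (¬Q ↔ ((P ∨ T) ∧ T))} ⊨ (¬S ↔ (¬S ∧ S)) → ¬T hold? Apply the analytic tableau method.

Initial set: {((T → ¬T) → (¬Q ↔ ((P ∨ T) ∧ T))); ¬((¬S ↔ (¬S ∧ S)) → ¬T)}.
¬((¬S ↔ (¬S ∧ S)) → ¬T): α-rule — add (¬S ↔ (¬S ∧ S)), ¬¬T.
((T → ¬T) → (¬Q ↔ ((P ∨ T) ∧ T))): β-rule — branch into ¬(T → ¬T)  //  (¬Q ↔ ((P ∨ T) ∧ T)).
  branch 1 (add ¬(T → ¬T)):
    ¬(T → ¬T): α-rule — add T, ¬¬T.
    (¬S ↔ (¬S ∧ S)): β-rule — branch into ¬S, (¬S ∧ S)  //  ¬¬S, ¬(¬S ∧ S).
      branch 1.1 (add ¬S, (¬S ∧ S)):
        (¬S ∧ S): α-rule — add ¬S, S.
        × closes — contains both S and ¬S.
      branch 1.2 (add ¬¬S, ¬(¬S ∧ S)):
        ¬(¬S ∧ S): β-rule — branch into ¬¬S  //  ¬S.
          branch 1.2.1 (add ¬¬S):
            ○ open, literals {S=true, T=true}.
          branch 1.2.2 (add ¬S):
            × closes — contains both S and ¬S.
  branch 2 (add (¬Q ↔ ((P ∨ T) ∧ T))):
    (¬S ↔ (¬S ∧ S)): β-rule — branch into ¬S, (¬S ∧ S)  //  ¬¬S, ¬(¬S ∧ S).
      branch 2.1 (add ¬S, (¬S ∧ S)):
        (¬S ∧ S): α-rule — add ¬S, S.
        × closes — contains both S and ¬S.
      branch 2.2 (add ¬¬S, ¬(¬S ∧ S)):
        (¬Q ↔ ((P ∨ T) ∧ T)): β-rule — branch into ¬Q, ((P ∨ T) ∧ T)  //  ¬¬Q, ¬((P ∨ T) ∧ T).
          branch 2.2.1 (add ¬Q, ((P ∨ T) ∧ T)):
            ((P ∨ T) ∧ T): α-rule — add (P ∨ T), T.
            ¬(¬S ∧ S): β-rule — branch into ¬¬S  //  ¬S.
              branch 2.2.1.1 (add ¬¬S):
                (P ∨ T): β-rule — branch into P  //  T.
                  branch 2.2.1.1.1 (add P):
                    ○ open, literals {P=true, Q=false, S=true, T=true}.
                  branch 2.2.1.1.2 (add T):
                    ○ open, literals {Q=false, S=true, T=true}.
              branch 2.2.1.2 (add ¬S):
                × closes — contains both S and ¬S.
          branch 2.2.2 (add ¬¬Q, ¬((P ∨ T) ∧ T)):
            ¬(¬S ∧ S): β-rule — branch into ¬¬S  //  ¬S.
              branch 2.2.2.1 (add ¬¬S):
                ¬((P ∨ T) ∧ T): β-rule — branch into ¬(P ∨ T)  //  ¬T.
                  branch 2.2.2.1.1 (add ¬(P ∨ T)):
                    ¬(P ∨ T): α-rule — add ¬P, ¬T.
                    × closes — contains both T and ¬T.
                  branch 2.2.2.1.2 (add ¬T):
                    × closes — contains both T and ¬T.
              branch 2.2.2.2 (add ¬S):
                × closes — contains both S and ¬S.
7 branches closed, 3 open.
An open branch gives a countermodel: S=true, T=true (unmentioned atoms arbitrary); the premises hold there but the conclusion fails.

No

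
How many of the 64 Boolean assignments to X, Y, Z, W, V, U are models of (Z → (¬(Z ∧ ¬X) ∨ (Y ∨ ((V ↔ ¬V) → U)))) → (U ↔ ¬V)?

32

Initial set: {((Z → (¬(Z ∧ ¬X) ∨ (Y ∨ ((V ↔ ¬V) → U)))) → (U ↔ ¬V))}.
((Z → (¬(Z ∧ ¬X) ∨ (Y ∨ ((V ↔ ¬V) → U)))) → (U ↔ ¬V)): β-rule — branch into ¬(Z → (¬(Z ∧ ¬X) ∨ (Y ∨ ((V ↔ ¬V) → U))))  //  (U ↔ ¬V).
  branch 1 (add ¬(Z → (¬(Z ∧ ¬X) ∨ (Y ∨ ((V ↔ ¬V) → U))))):
    ¬(Z → (¬(Z ∧ ¬X) ∨ (Y ∨ ((V ↔ ¬V) → U)))): α-rule — add Z, ¬(¬(Z ∧ ¬X) ∨ (Y ∨ ((V ↔ ¬V) → U))).
    ¬(¬(Z ∧ ¬X) ∨ (Y ∨ ((V ↔ ¬V) → U))): α-rule — add ¬¬(Z ∧ ¬X), ¬(Y ∨ ((V ↔ ¬V) → U)).
    ¬¬(Z ∧ ¬X): α-rule — add Z, ¬X.
    ¬(Y ∨ ((V ↔ ¬V) → U)): α-rule — add ¬Y, ¬((V ↔ ¬V) → U).
    ¬((V ↔ ¬V) → U): α-rule — add (V ↔ ¬V), ¬U.
    (V ↔ ¬V): β-rule — branch into V, ¬V  //  ¬V, ¬¬V.
      branch 1.1 (add V, ¬V):
        × closes — contains both V and ¬V.
      branch 1.2 (add ¬V, ¬¬V):
        × closes — contains both V and ¬V.
  branch 2 (add (U ↔ ¬V)):
    (U ↔ ¬V): β-rule — branch into U, ¬V  //  ¬U, ¬¬V.
      branch 2.1 (add U, ¬V):
        ○ open, literals {U=1, V=0}.
      branch 2.2 (add ¬U, ¬¬V):
        ○ open, literals {U=0, V=1}.
2 branches closed, 2 open.
Each open branch fixes some atoms; the unmentioned ones are free. Counting distinct full assignments: branch {U=1, V=0} (X, Y, Z, W) contributes 16 new; branch {U=0, V=1} (X, Y, Z, W) contributes 16 new. Total: 32.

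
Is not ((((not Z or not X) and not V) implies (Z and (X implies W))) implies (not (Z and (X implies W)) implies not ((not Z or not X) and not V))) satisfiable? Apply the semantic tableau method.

Unsatisfiable

Initial set: {not ((((not Z or not X) and not V) implies (Z and (X implies W))) implies (not (Z and (X implies W)) implies not ((not Z or not X) and not V)))}.
not ((((not Z or not X) and not V) implies (Z and (X implies W))) implies (not (Z and (X implies W)) implies not ((not Z or not X) and not V))): α-rule — add (((not Z or not X) and not V) implies (Z and (X implies W))), not (not (Z and (X implies W)) implies not ((not Z or not X) and not V)).
not (not (Z and (X implies W)) implies not ((not Z or not X) and not V)): α-rule — add not (Z and (X implies W)), not not ((not Z or not X) and not V).
not not ((not Z or not X) and not V): α-rule — add (not Z or not X), not V.
(((not Z or not X) and not V) implies (Z and (X implies W))): β-rule — branch into not ((not Z or not X) and not V)  //  (Z and (X implies W)).
  branch 1 (add not ((not Z or not X) and not V)):
    not (Z and (X implies W)): β-rule — branch into not Z  //  not (X implies W).
      branch 1.1 (add not Z):
        (not Z or not X): β-rule — branch into not Z  //  not X.
          branch 1.1.1 (add not Z):
            not ((not Z or not X) and not V): β-rule — branch into not (not Z or not X)  //  not not V.
              branch 1.1.1.1 (add not (not Z or not X)):
                not (not Z or not X): α-rule — add not not Z, not not X.
                × closes — contains both Z and not Z.
              branch 1.1.1.2 (add not not V):
                × closes — contains both V and not V.
          branch 1.1.2 (add not X):
            not ((not Z or not X) and not V): β-rule — branch into not (not Z or not X)  //  not not V.
              branch 1.1.2.1 (add not (not Z or not X)):
                not (not Z or not X): α-rule — add not not Z, not not X.
                × closes — contains both Z and not Z.
              branch 1.1.2.2 (add not not V):
                × closes — contains both V and not V.
      branch 1.2 (add not (X implies W)):
        not (X implies W): α-rule — add X, not W.
        (not Z or not X): β-rule — branch into not Z  //  not X.
          branch 1.2.1 (add not Z):
            not ((not Z or not X) and not V): β-rule — branch into not (not Z or not X)  //  not not V.
              branch 1.2.1.1 (add not (not Z or not X)):
                not (not Z or not X): α-rule — add not not Z, not not X.
                × closes — contains both Z and not Z.
              branch 1.2.1.2 (add not not V):
                × closes — contains both V and not V.
          branch 1.2.2 (add not X):
            × closes — contains both X and not X.
  branch 2 (add (Z and (X implies W))):
    (Z and (X implies W)): α-rule — add Z, (X implies W).
    not (Z and (X implies W)): β-rule — branch into not Z  //  not (X implies W).
      branch 2.1 (add not Z):
        × closes — contains both Z and not Z.
      branch 2.2 (add not (X implies W)):
        not (X implies W): α-rule — add X, not W.
        (not Z or not X): β-rule — branch into not Z  //  not X.
          branch 2.2.1 (add not Z):
            × closes — contains both Z and not Z.
          branch 2.2.2 (add not X):
            × closes — contains both X and not X.
All 10 branches close.
Every branch closed; the formula is unsatisfiable.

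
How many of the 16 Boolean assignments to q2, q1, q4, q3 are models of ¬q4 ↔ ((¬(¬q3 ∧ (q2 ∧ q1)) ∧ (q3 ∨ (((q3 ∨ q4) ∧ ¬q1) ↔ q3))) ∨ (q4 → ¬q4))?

Initial set: {(¬q4 ↔ ((¬(¬q3 ∧ (q2 ∧ q1)) ∧ (q3 ∨ (((q3 ∨ q4) ∧ ¬q1) ↔ q3))) ∨ (q4 → ¬q4)))}.
(¬q4 ↔ ((¬(¬q3 ∧ (q2 ∧ q1)) ∧ (q3 ∨ (((q3 ∨ q4) ∧ ¬q1) ↔ q3))) ∨ (q4 → ¬q4))): β-rule — branch into ¬q4, ((¬(¬q3 ∧ (q2 ∧ q1)) ∧ (q3 ∨ (((q3 ∨ q4) ∧ ¬q1) ↔ q3))) ∨ (q4 → ¬q4))  //  ¬¬q4, ¬((¬(¬q3 ∧ (q2 ∧ q1)) ∧ (q3 ∨ (((q3 ∨ q4) ∧ ¬q1) ↔ q3))) ∨ (q4 → ¬q4)).
  branch 1 (add ¬q4, ((¬(¬q3 ∧ (q2 ∧ q1)) ∧ (q3 ∨ (((q3 ∨ q4) ∧ ¬q1) ↔ q3))) ∨ (q4 → ¬q4))):
    ((¬(¬q3 ∧ (q2 ∧ q1)) ∧ (q3 ∨ (((q3 ∨ q4) ∧ ¬q1) ↔ q3))) ∨ (q4 → ¬q4)): β-rule — branch into (¬(¬q3 ∧ (q2 ∧ q1)) ∧ (q3 ∨ (((q3 ∨ q4) ∧ ¬q1) ↔ q3)))  //  (q4 → ¬q4).
      branch 1.1 (add (¬(¬q3 ∧ (q2 ∧ q1)) ∧ (q3 ∨ (((q3 ∨ q4) ∧ ¬q1) ↔ q3)))):
        (¬(¬q3 ∧ (q2 ∧ q1)) ∧ (q3 ∨ (((q3 ∨ q4) ∧ ¬q1) ↔ q3))): α-rule — add ¬(¬q3 ∧ (q2 ∧ q1)), (q3 ∨ (((q3 ∨ q4) ∧ ¬q1) ↔ q3)).
        ¬(¬q3 ∧ (q2 ∧ q1)): β-rule — branch into ¬¬q3  //  ¬(q2 ∧ q1).
          branch 1.1.1 (add ¬¬q3):
            (q3 ∨ (((q3 ∨ q4) ∧ ¬q1) ↔ q3)): β-rule — branch into q3  //  (((q3 ∨ q4) ∧ ¬q1) ↔ q3).
              branch 1.1.1.1 (add q3):
                ○ open, literals {q3=1, q4=0}.
              branch 1.1.1.2 (add (((q3 ∨ q4) ∧ ¬q1) ↔ q3)):
                (((q3 ∨ q4) ∧ ¬q1) ↔ q3): β-rule — branch into ((q3 ∨ q4) ∧ ¬q1), q3  //  ¬((q3 ∨ q4) ∧ ¬q1), ¬q3.
                  branch 1.1.1.2.1 (add ((q3 ∨ q4) ∧ ¬q1), q3):
                    ((q3 ∨ q4) ∧ ¬q1): α-rule — add (q3 ∨ q4), ¬q1.
                    (q3 ∨ q4): β-rule — branch into q3  //  q4.
                      branch 1.1.1.2.1.1 (add q3):
                        ○ open, literals {q1=0, q3=1, q4=0}.
                      branch 1.1.1.2.1.2 (add q4):
                        × closes — contains both q4 and ¬q4.
                  branch 1.1.1.2.2 (add ¬((q3 ∨ q4) ∧ ¬q1), ¬q3):
                    × closes — contains both q3 and ¬q3.
          branch 1.1.2 (add ¬(q2 ∧ q1)):
            (q3 ∨ (((q3 ∨ q4) ∧ ¬q1) ↔ q3)): β-rule — branch into q3  //  (((q3 ∨ q4) ∧ ¬q1) ↔ q3).
              branch 1.1.2.1 (add q3):
                ¬(q2 ∧ q1): β-rule — branch into ¬q2  //  ¬q1.
                  branch 1.1.2.1.1 (add ¬q2):
                    ○ open, literals {q2=0, q3=1, q4=0}.
                  branch 1.1.2.1.2 (add ¬q1):
                    ○ open, literals {q1=0, q3=1, q4=0}.
              branch 1.1.2.2 (add (((q3 ∨ q4) ∧ ¬q1) ↔ q3)):
                ¬(q2 ∧ q1): β-rule — branch into ¬q2  //  ¬q1.
                  branch 1.1.2.2.1 (add ¬q2):
                    (((q3 ∨ q4) ∧ ¬q1) ↔ q3): β-rule — branch into ((q3 ∨ q4) ∧ ¬q1), q3  //  ¬((q3 ∨ q4) ∧ ¬q1), ¬q3.
                      branch 1.1.2.2.1.1 (add ((q3 ∨ q4) ∧ ¬q1), q3):
                        ((q3 ∨ q4) ∧ ¬q1): α-rule — add (q3 ∨ q4), ¬q1.
                        (q3 ∨ q4): β-rule — branch into q3  //  q4.
                          branch 1.1.2.2.1.1.1 (add q3):
                            ○ open, literals {q1=0, q2=0, q3=1, q4=0}.
                          branch 1.1.2.2.1.1.2 (add q4):
                            × closes — contains both q4 and ¬q4.
                      branch 1.1.2.2.1.2 (add ¬((q3 ∨ q4) ∧ ¬q1), ¬q3):
                        ¬((q3 ∨ q4) ∧ ¬q1): β-rule — branch into ¬(q3 ∨ q4)  //  ¬¬q1.
                          branch 1.1.2.2.1.2.1 (add ¬(q3 ∨ q4)):
                            ¬(q3 ∨ q4): α-rule — add ¬q3, ¬q4.
                            ○ open, literals {q2=0, q3=0, q4=0}.
                          branch 1.1.2.2.1.2.2 (add ¬¬q1):
                            ○ open, literals {q1=1, q2=0, q3=0, q4=0}.
                  branch 1.1.2.2.2 (add ¬q1):
                    (((q3 ∨ q4) ∧ ¬q1) ↔ q3): β-rule — branch into ((q3 ∨ q4) ∧ ¬q1), q3  //  ¬((q3 ∨ q4) ∧ ¬q1), ¬q3.
                      branch 1.1.2.2.2.1 (add ((q3 ∨ q4) ∧ ¬q1), q3):
                        ((q3 ∨ q4) ∧ ¬q1): α-rule — add (q3 ∨ q4), ¬q1.
                        (q3 ∨ q4): β-rule — branch into q3  //  q4.
                          branch 1.1.2.2.2.1.1 (add q3):
                            ○ open, literals {q1=0, q3=1, q4=0}.
                          branch 1.1.2.2.2.1.2 (add q4):
                            × closes — contains both q4 and ¬q4.
                      branch 1.1.2.2.2.2 (add ¬((q3 ∨ q4) ∧ ¬q1), ¬q3):
                        ¬((q3 ∨ q4) ∧ ¬q1): β-rule — branch into ¬(q3 ∨ q4)  //  ¬¬q1.
                          branch 1.1.2.2.2.2.1 (add ¬(q3 ∨ q4)):
                            ¬(q3 ∨ q4): α-rule — add ¬q3, ¬q4.
                            ○ open, literals {q1=0, q3=0, q4=0}.
                          branch 1.1.2.2.2.2.2 (add ¬¬q1):
                            × closes — contains both q1 and ¬q1.
      branch 1.2 (add (q4 → ¬q4)):
        (q4 → ¬q4): β-rule — branch into ¬q4  //  ¬q4.
          branch 1.2.1 (add ¬q4):
            ○ open, literals {q4=0}.
          branch 1.2.2 (add ¬q4):
            ○ open, literals {q4=0}.
  branch 2 (add ¬¬q4, ¬((¬(¬q3 ∧ (q2 ∧ q1)) ∧ (q3 ∨ (((q3 ∨ q4) ∧ ¬q1) ↔ q3))) ∨ (q4 → ¬q4))):
    ¬((¬(¬q3 ∧ (q2 ∧ q1)) ∧ (q3 ∨ (((q3 ∨ q4) ∧ ¬q1) ↔ q3))) ∨ (q4 → ¬q4)): α-rule — add ¬(¬(¬q3 ∧ (q2 ∧ q1)) ∧ (q3 ∨ (((q3 ∨ q4) ∧ ¬q1) ↔ q3))), ¬(q4 → ¬q4).
    ¬(q4 → ¬q4): α-rule — add q4, ¬¬q4.
    ¬(¬(¬q3 ∧ (q2 ∧ q1)) ∧ (q3 ∨ (((q3 ∨ q4) ∧ ¬q1) ↔ q3))): β-rule — branch into ¬¬(¬q3 ∧ (q2 ∧ q1))  //  ¬(q3 ∨ (((q3 ∨ q4) ∧ ¬q1) ↔ q3)).
      branch 2.1 (add ¬¬(¬q3 ∧ (q2 ∧ q1))):
        ¬¬(¬q3 ∧ (q2 ∧ q1)): α-rule — add ¬q3, (q2 ∧ q1).
        (q2 ∧ q1): α-rule — add q2, q1.
        ○ open, literals {q1=1, q2=1, q3=0, q4=1}.
      branch 2.2 (add ¬(q3 ∨ (((q3 ∨ q4) ∧ ¬q1) ↔ q3))):
        ¬(q3 ∨ (((q3 ∨ q4) ∧ ¬q1) ↔ q3)): α-rule — add ¬q3, ¬(((q3 ∨ q4) ∧ ¬q1) ↔ q3).
        ¬(((q3 ∨ q4) ∧ ¬q1) ↔ q3): β-rule — branch into ((q3 ∨ q4) ∧ ¬q1), ¬q3  //  ¬((q3 ∨ q4) ∧ ¬q1), q3.
          branch 2.2.1 (add ((q3 ∨ q4) ∧ ¬q1), ¬q3):
            ((q3 ∨ q4) ∧ ¬q1): α-rule — add (q3 ∨ q4), ¬q1.
            (q3 ∨ q4): β-rule — branch into q3  //  q4.
              branch 2.2.1.1 (add q3):
                × closes — contains both q3 and ¬q3.
              branch 2.2.1.2 (add q4):
                ○ open, literals {q1=0, q3=0, q4=1}.
          branch 2.2.2 (add ¬((q3 ∨ q4) ∧ ¬q1), q3):
            × closes — contains both q3 and ¬q3.
7 branches closed, 13 open.
Each open branch fixes some atoms; the unmentioned ones are free. Counting distinct full assignments: branch {q3=1, q4=0} (q2, q1) contributes 4 new; branch {q1=0, q3=1, q4=0} (q2) contributes 0 new; branch {q2=0, q3=1, q4=0} (q1) contributes 0 new; branch {q1=0, q3=1, q4=0} (q2) contributes 0 new; branch {q1=0, q2=0, q3=1, q4=0} (none free) contributes 0 new; branch {q2=0, q3=0, q4=0} (q1) contributes 2 new; branch {q1=1, q2=0, q3=0, q4=0} (none free) contributes 0 new; branch {q1=0, q3=1, q4=0} (q2) contributes 0 new; branch {q1=0, q3=0, q4=0} (q2) contributes 1 new; branch {q4=0} (q2, q1, q3) contributes 1 new; branch {q4=0} (q2, q1, q3) contributes 0 new; branch {q1=1, q2=1, q3=0, q4=1} (none free) contributes 1 new; branch {q1=0, q3=0, q4=1} (q2) contributes 2 new. Total: 11.

11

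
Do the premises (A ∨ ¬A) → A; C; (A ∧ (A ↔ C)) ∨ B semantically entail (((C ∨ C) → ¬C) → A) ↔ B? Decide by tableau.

Initial set: {((A ∨ ¬A) → A); C; ((A ∧ (A ↔ C)) ∨ B); ¬((((C ∨ C) → ¬C) → A) ↔ B)}.
((A ∨ ¬A) → A): β-rule — branch into ¬(A ∨ ¬A)  //  A.
  branch 1 (add ¬(A ∨ ¬A)):
    ¬(A ∨ ¬A): α-rule — add ¬A, ¬¬A.
    × closes — contains both A and ¬A.
  branch 2 (add A):
    ((A ∧ (A ↔ C)) ∨ B): β-rule — branch into (A ∧ (A ↔ C))  //  B.
      branch 2.1 (add (A ∧ (A ↔ C))):
        (A ∧ (A ↔ C)): α-rule — add A, (A ↔ C).
        ¬((((C ∨ C) → ¬C) → A) ↔ B): β-rule — branch into (((C ∨ C) → ¬C) → A), ¬B  //  ¬(((C ∨ C) → ¬C) → A), B.
          branch 2.1.1 (add (((C ∨ C) → ¬C) → A), ¬B):
            (A ↔ C): β-rule — branch into A, C  //  ¬A, ¬C.
              branch 2.1.1.1 (add A, C):
                (((C ∨ C) → ¬C) → A): β-rule — branch into ¬((C ∨ C) → ¬C)  //  A.
                  branch 2.1.1.1.1 (add ¬((C ∨ C) → ¬C)):
                    ¬((C ∨ C) → ¬C): α-rule — add (C ∨ C), ¬¬C.
                    (C ∨ C): β-rule — branch into C  //  C.
                      branch 2.1.1.1.1.1 (add C):
                        ○ open, literals {A=1, B=0, C=1}.
                      branch 2.1.1.1.1.2 (add C):
                        ○ open, literals {A=1, B=0, C=1}.
                  branch 2.1.1.1.2 (add A):
                    ○ open, literals {A=1, B=0, C=1}.
              branch 2.1.1.2 (add ¬A, ¬C):
                × closes — contains both A and ¬A.
          branch 2.1.2 (add ¬(((C ∨ C) → ¬C) → A), B):
            ¬(((C ∨ C) → ¬C) → A): α-rule — add ((C ∨ C) → ¬C), ¬A.
            × closes — contains both A and ¬A.
      branch 2.2 (add B):
        ¬((((C ∨ C) → ¬C) → A) ↔ B): β-rule — branch into (((C ∨ C) → ¬C) → A), ¬B  //  ¬(((C ∨ C) → ¬C) → A), B.
          branch 2.2.1 (add (((C ∨ C) → ¬C) → A), ¬B):
            × closes — contains both B and ¬B.
          branch 2.2.2 (add ¬(((C ∨ C) → ¬C) → A), B):
            ¬(((C ∨ C) → ¬C) → A): α-rule — add ((C ∨ C) → ¬C), ¬A.
            × closes — contains both A and ¬A.
5 branches closed, 3 open.
An open branch gives a countermodel: A=1, B=0, C=1 (unmentioned atoms arbitrary); the premises hold there but the conclusion fails.

No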